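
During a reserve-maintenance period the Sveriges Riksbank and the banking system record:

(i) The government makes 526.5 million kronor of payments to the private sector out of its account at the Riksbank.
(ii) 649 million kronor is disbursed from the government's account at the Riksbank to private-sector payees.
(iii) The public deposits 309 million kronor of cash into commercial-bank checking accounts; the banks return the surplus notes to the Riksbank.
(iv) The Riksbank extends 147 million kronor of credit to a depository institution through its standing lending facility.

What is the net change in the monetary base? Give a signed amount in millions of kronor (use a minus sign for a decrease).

+1322.5 million

Government spending 526.5 million kronor: a non-base liability converts back to reserves → +526.5M.
Government spending 649 million kronor: a non-base liability converts back to reserves → +649M.
Currency deposit 309 million kronor: just a shift between currency and reserves — both are base money → 0.
Discount-window loan 147 million kronor: Riksbank balance sheet expands → +147M.
Net: 526.5 + 649 + 0 + 147 = +1322.5 million.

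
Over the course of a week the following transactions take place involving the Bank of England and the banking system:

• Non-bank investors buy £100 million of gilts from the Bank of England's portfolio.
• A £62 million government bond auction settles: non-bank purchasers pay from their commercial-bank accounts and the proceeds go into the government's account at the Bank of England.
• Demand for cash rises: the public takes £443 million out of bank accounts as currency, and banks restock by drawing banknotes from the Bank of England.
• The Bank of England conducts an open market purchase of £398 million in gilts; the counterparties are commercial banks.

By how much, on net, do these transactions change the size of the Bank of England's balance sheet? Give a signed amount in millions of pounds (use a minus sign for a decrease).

Bank of England balance sheet:
  Assets:      Securities +£298M
  Liabilities: Bank reserves −£207M, Currency in circulation +£443M, Government deposits +£62M
Change in total Bank of England assets = +£298 million.

+£298 million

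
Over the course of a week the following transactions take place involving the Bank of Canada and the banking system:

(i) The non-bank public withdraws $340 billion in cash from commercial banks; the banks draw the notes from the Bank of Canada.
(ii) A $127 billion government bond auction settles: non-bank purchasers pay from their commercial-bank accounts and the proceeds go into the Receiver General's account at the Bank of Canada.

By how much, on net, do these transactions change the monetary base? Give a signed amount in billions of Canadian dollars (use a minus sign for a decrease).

Currency withdrawal $340 billion: just a shift between currency and reserves — both are base money → 0.
Government account inflow $127 billion: reserves shift to a non-base liability → −$127B.
Net: 0 − 127 = -$127 billion.

-$127 billion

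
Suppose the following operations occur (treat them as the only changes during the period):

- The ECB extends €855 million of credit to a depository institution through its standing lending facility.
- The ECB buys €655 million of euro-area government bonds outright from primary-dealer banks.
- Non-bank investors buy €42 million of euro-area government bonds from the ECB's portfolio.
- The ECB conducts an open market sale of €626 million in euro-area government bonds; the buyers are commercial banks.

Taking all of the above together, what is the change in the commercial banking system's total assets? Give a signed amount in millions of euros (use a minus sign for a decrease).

ECB balance sheet:
  Assets:      Securities −€13M, Loans to banks +€855M
  Liabilities: Bank reserves +€842M
Commercial banking system:
  Assets:      Reserves at CB +€842M, Securities −€29M
  Liabilities: Checkable deposits −€42M, Borrowings from CB +€855M
Change in total bank assets = +€813 million.

+€813 million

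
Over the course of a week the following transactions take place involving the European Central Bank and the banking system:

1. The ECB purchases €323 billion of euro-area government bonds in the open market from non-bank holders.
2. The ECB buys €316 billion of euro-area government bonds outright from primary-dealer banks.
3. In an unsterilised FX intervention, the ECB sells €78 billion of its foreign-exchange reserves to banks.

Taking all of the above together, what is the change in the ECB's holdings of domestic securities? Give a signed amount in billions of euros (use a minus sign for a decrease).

ECB balance sheet:
  Assets:      Securities +€639B, Foreign assets −€78B
  Liabilities: Bank reserves +€561B
So the change in the ECB's holdings of domestic securities is +€639 billion.

+€639 billion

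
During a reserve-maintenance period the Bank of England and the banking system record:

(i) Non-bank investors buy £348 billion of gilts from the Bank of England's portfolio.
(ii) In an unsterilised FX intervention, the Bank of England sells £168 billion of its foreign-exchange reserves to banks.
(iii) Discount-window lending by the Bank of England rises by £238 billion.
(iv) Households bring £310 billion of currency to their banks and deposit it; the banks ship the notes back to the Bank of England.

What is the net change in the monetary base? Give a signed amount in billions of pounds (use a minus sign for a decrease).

-£278 billion

Bank of England balance sheet:
  Assets:      Securities −£348B, Loans to banks +£238B, Foreign assets −£168B
  Liabilities: Bank reserves +£32B, Currency in circulation −£310B
Monetary base = currency + reserves: −£310B + (+£32B) = -£278 billion.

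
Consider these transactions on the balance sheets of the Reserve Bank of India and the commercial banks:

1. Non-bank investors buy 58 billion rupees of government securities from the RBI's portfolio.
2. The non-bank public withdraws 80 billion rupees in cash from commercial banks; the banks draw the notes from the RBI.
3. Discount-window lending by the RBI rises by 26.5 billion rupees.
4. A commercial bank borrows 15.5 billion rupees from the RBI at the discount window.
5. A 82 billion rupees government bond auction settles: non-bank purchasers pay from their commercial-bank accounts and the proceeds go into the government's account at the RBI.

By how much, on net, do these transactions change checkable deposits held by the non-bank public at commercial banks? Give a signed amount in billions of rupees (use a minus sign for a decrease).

RBI balance sheet:
  Assets:      Securities −58B, Loans to banks +42B
  Liabilities: Bank reserves −178B, Currency in circulation +80B, Government deposits +82B
Commercial banking system:
  Assets:      Reserves at CB −178B
  Liabilities: Checkable deposits −220B, Borrowings from CB +42B
So the change in checkable deposits held by the non-bank public at commercial banks is -220 billion.

-220 billion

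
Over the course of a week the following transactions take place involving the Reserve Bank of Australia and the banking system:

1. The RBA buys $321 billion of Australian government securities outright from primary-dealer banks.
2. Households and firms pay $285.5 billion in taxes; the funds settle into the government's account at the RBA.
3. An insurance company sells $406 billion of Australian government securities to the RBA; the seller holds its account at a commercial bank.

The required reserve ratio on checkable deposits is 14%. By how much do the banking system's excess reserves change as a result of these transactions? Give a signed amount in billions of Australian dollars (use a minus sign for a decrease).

+$424.63 billion

OMO purchase (from banks) $321 billion: reserves +$321B, deposits 0.
Government account inflow $285.5 billion: reserves −$285.5B, deposits −$285.5B.
Asset purchase (from non-banks) $406 billion: reserves +$406B, deposits +$406B.
Totals: Δreserves = +$441.5B, Δdeposits = +$120.5B.
Δrequired reserves = 14% × +$120.5B = +$16.87B.
Δexcess reserves = Δreserves − Δrequired = +$441.5B − (+$16.87B) = +$424.63 billion.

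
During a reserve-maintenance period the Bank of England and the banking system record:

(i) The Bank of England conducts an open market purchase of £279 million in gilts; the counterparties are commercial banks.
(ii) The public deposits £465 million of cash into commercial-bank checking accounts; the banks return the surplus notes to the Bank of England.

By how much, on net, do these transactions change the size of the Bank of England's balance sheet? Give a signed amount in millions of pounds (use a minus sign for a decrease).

+£279 million

Bank of England balance sheet:
  Assets:      Securities +£279M
  Liabilities: Bank reserves +£744M, Currency in circulation −£465M
Change in total Bank of England assets = +£279 million.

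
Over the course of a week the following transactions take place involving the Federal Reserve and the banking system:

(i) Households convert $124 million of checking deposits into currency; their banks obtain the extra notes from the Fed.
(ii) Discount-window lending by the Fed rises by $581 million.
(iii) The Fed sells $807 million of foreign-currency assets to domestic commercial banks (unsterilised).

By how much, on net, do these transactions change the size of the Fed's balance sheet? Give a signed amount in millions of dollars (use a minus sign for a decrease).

Fed balance sheet:
  Assets:      Loans to banks +$581M, Foreign assets −$807M
  Liabilities: Bank reserves −$350M, Currency in circulation +$124M
Commercial banking system:
  Assets:      Reserves at CB −$350M, Foreign assets +$807M
  Liabilities: Checkable deposits −$124M, Borrowings from CB +$581M
Change in total Fed assets = -$226 million.

-$226 million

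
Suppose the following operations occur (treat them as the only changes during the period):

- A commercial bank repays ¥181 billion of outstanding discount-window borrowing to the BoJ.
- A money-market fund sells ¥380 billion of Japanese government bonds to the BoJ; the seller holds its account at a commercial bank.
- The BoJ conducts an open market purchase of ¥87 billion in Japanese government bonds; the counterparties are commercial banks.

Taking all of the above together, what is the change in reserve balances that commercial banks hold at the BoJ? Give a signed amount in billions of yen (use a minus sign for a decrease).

+¥286 billion

BoJ balance sheet:
  Assets:      Securities +¥467B, Loans to banks −¥181B
  Liabilities: Bank reserves +¥286B
So the change in reserve balances that commercial banks hold at the BoJ is +¥286 billion.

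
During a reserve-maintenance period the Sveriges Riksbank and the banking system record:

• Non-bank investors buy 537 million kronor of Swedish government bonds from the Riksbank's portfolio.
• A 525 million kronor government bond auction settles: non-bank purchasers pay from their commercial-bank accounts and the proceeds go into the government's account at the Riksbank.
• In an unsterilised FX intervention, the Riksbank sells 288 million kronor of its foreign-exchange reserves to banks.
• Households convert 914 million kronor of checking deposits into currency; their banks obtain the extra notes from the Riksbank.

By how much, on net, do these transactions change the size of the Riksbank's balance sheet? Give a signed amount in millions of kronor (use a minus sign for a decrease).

-825 million

Riksbank balance sheet:
  Assets:      Securities −537M, Foreign assets −288M
  Liabilities: Bank reserves −2264M, Currency in circulation +914M, Government deposits +525M
Commercial banking system:
  Assets:      Reserves at CB −2264M, Foreign assets +288M
  Liabilities: Checkable deposits −1976M
Change in total Riksbank assets = -825 million.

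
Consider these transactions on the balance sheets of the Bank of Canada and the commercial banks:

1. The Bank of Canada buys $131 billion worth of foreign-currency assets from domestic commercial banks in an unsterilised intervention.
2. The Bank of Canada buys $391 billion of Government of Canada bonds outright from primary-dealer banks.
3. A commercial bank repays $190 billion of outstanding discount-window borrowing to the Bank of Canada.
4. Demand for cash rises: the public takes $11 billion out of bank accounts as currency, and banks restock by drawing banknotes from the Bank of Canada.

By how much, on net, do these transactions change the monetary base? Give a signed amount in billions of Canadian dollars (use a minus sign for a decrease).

+$332 billion

Bank of Canada balance sheet:
  Assets:      Securities +$391B, Loans to banks −$190B, Foreign assets +$131B
  Liabilities: Bank reserves +$321B, Currency in circulation +$11B
Monetary base = currency + reserves: +$11B + (+$321B) = +$332 billion.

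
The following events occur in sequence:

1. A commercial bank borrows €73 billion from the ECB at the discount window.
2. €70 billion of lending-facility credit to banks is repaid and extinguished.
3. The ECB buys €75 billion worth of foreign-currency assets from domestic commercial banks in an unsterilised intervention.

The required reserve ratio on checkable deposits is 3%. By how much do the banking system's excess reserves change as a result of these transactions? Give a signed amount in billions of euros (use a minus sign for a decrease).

Discount-window loan €73 billion: reserves +€73B, deposits 0.
Discount-window repayment €70 billion: reserves −€70B, deposits 0.
FX purchase €75 billion: reserves +€75B, deposits 0.
Totals: Δreserves = +€78B, Δdeposits = 0.
Δrequired reserves = 3% × 0 = 0.
Δexcess reserves = Δreserves − Δrequired = +€78B − (0) = +€78 billion.

+€78 billion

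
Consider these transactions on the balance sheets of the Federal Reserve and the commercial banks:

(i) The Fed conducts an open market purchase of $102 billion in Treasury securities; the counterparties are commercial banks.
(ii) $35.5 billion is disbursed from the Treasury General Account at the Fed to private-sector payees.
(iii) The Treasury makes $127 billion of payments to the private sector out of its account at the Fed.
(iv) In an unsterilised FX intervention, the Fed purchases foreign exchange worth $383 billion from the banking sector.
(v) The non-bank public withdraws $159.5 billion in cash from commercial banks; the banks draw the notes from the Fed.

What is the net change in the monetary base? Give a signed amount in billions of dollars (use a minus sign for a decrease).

+$647.5 billion

OMO purchase (from banks) $102 billion: Fed balance sheet expands → +$102B.
Government spending $35.5 billion: a non-base liability converts back to reserves → +$35.5B.
Government spending $127 billion: a non-base liability converts back to reserves → +$127B.
FX purchase $383 billion: Fed balance sheet expands → +$383B.
Currency withdrawal $159.5 billion: just a shift between currency and reserves — both are base money → 0.
Net: 102 + 35.5 + 127 + 383 + 0 = +$647.5 billion.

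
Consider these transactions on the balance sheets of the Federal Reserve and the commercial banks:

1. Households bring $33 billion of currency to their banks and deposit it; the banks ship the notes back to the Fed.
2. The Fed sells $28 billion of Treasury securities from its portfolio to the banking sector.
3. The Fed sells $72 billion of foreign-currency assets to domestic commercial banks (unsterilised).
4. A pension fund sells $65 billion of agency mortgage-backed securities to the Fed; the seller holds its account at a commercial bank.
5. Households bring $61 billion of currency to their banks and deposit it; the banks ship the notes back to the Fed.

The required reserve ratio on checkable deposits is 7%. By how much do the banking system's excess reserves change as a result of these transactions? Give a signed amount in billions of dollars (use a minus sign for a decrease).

+$47.87 billion

Currency deposit $33 billion: reserves +$33B, deposits +$33B.
OMO sale (to banks) $28 billion: reserves −$28B, deposits 0.
FX sale $72 billion: reserves −$72B, deposits 0.
Asset purchase (from non-banks) $65 billion: reserves +$65B, deposits +$65B.
Currency deposit $61 billion: reserves +$61B, deposits +$61B.
Totals: Δreserves = +$59B, Δdeposits = +$159B.
Δrequired reserves = 7% × +$159B = +$11.13B.
Δexcess reserves = Δreserves − Δrequired = +$59B − (+$11.13B) = +$47.87 billion.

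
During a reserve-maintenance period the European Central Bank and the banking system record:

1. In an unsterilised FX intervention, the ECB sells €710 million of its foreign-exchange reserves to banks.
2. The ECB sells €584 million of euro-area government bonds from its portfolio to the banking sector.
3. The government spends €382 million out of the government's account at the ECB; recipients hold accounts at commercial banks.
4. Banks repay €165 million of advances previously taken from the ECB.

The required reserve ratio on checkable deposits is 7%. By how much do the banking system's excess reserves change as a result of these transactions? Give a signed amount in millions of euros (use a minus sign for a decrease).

FX sale €710 million: reserves −€710M, deposits 0.
OMO sale (to banks) €584 million: reserves −€584M, deposits 0.
Government spending €382 million: reserves +€382M, deposits +€382M.
Discount-window repayment €165 million: reserves −€165M, deposits 0.
Totals: Δreserves = −€1077M, Δdeposits = +€382M.
Δrequired reserves = 7% × +€382M = +€26.74M.
Δexcess reserves = Δreserves − Δrequired = −€1077M − (+€26.74M) = -€1103.74 million.

-€1103.74 million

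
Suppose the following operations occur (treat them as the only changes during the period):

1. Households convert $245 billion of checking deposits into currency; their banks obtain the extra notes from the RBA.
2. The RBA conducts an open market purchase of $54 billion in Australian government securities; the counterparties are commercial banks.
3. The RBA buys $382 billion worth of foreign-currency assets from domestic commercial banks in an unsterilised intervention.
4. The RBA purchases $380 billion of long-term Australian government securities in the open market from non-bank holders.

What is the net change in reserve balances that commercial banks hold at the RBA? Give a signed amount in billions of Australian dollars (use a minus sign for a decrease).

RBA balance sheet:
  Assets:      Securities +$434B, Foreign assets +$382B
  Liabilities: Bank reserves +$571B, Currency in circulation +$245B
So the change in reserve balances that commercial banks hold at the RBA is +$571 billion.

+$571 billion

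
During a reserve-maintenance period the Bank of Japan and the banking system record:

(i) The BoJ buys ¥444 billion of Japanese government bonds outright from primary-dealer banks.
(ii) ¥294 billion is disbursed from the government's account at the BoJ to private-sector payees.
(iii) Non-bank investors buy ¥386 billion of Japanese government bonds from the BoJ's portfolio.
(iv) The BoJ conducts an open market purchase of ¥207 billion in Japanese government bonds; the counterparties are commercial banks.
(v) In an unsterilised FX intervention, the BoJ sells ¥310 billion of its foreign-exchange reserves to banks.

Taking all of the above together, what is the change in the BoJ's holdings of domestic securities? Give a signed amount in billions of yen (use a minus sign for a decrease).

BoJ balance sheet:
  Assets:      Securities +¥265B, Foreign assets −¥310B
  Liabilities: Bank reserves +¥249B, Government deposits −¥294B
So the change in the BoJ's holdings of domestic securities is +¥265 billion.

+¥265 billion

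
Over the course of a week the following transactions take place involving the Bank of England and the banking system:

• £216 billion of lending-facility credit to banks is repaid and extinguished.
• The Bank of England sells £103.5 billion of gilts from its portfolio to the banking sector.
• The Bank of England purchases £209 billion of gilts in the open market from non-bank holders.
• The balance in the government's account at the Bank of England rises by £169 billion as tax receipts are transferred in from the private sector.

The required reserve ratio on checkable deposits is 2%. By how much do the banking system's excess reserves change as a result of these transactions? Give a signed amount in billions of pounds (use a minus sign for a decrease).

Discount-window repayment £216 billion: reserves −£216B, deposits 0.
OMO sale (to banks) £103.5 billion: reserves −£103.5B, deposits 0.
Asset purchase (from non-banks) £209 billion: reserves +£209B, deposits +£209B.
Government account inflow £169 billion: reserves −£169B, deposits −£169B.
Totals: Δreserves = −£279.5B, Δdeposits = +£40B.
Δrequired reserves = 2% × +£40B = +£0.8B.
Δexcess reserves = Δreserves − Δrequired = −£279.5B − (+£0.8B) = -£280.3 billion.

-£280.3 billion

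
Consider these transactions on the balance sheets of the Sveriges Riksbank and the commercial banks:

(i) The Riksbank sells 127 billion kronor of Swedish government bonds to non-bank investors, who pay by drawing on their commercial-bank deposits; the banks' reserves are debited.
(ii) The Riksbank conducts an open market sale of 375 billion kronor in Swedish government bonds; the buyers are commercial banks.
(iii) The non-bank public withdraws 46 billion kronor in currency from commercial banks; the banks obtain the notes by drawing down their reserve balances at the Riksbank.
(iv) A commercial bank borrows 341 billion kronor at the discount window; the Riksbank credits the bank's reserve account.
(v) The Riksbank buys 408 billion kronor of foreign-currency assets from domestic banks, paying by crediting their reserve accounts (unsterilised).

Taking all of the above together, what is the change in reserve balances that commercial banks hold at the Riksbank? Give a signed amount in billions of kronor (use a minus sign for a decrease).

+201 billion

Asset sale (to non-banks) 127 billion kronor: the non-bank buyers' banks settle from reserves → −127B.
OMO sale (to banks) 375 billion kronor: the buying banks pay out of their reserve balances → −375B.
Currency withdrawal 46 billion kronor: banks swap reserves for currency → −46B.
Discount-window loan 341 billion kronor: the loan is credited to the bank's reserve account → +341B.
FX purchase 408 billion kronor: the Riksbank pays by crediting reserve accounts → +408B.
Net: −127 − 375 − 46 + 341 + 408 = +201 billion.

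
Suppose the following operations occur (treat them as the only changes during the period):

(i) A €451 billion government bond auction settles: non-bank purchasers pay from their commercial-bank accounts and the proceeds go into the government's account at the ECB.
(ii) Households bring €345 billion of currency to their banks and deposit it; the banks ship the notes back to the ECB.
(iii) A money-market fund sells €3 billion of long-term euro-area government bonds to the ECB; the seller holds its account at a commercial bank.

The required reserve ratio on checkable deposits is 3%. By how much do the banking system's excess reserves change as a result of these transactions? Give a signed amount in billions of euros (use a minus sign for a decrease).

Government account inflow €451 billion: reserves −€451B, deposits −€451B.
Currency deposit €345 billion: reserves +€345B, deposits +€345B.
Asset purchase (from non-banks) €3 billion: reserves +€3B, deposits +€3B.
Totals: Δreserves = −€103B, Δdeposits = −€103B.
Δrequired reserves = 3% × −€103B = −€3.09B.
Δexcess reserves = Δreserves − Δrequired = −€103B − (−€3.09B) = -€99.91 billion.

-€99.91 billion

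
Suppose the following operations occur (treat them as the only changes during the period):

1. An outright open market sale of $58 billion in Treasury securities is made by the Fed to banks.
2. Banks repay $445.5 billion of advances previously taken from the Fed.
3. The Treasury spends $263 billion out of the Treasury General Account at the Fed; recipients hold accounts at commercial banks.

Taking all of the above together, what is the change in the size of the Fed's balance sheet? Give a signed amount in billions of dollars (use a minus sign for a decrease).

-$503.5 billion

OMO sale (to banks) $58 billion: a Fed asset is shed → −$58B.
Discount-window repayment $445.5 billion: a Fed asset is shed → −$445.5B.
Government spending $263 billion: only the composition of liabilities changes → 0.
Net: −58 − 445.5 + 0 = -$503.5 billion.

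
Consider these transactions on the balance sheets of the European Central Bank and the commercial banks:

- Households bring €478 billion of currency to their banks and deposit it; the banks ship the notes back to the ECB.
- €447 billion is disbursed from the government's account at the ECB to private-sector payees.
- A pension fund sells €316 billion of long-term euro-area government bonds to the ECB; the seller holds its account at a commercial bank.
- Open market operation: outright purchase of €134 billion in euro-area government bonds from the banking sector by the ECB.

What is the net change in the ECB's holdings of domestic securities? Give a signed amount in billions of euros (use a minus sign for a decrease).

+€450 billion

ECB balance sheet:
  Assets:      Securities +€450B
  Liabilities: Bank reserves +€1375B, Currency in circulation −€478B, Government deposits −€447B
Commercial banking system:
  Assets:      Reserves at CB +€1375B, Securities −€134B
  Liabilities: Checkable deposits +€1241B
So the change in the ECB's holdings of domestic securities is +€450 billion.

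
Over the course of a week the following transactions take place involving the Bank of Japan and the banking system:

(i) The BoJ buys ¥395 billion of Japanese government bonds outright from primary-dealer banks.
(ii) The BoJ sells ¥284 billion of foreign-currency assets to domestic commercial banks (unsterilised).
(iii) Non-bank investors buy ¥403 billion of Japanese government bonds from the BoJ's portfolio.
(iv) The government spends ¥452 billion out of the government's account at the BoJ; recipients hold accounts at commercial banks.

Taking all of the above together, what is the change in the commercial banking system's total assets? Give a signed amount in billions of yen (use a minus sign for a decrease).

+¥49 billion

OMO purchase (from banks) ¥395 billion: just an asset swap on bank balance sheets → 0.
FX sale ¥284 billion: just an asset swap on bank balance sheets → 0.
Asset sale (to non-banks) ¥403 billion: bank balance sheets shrink → −¥403B.
Government spending ¥452 billion: bank balance sheets expand → +¥452B.
Net: 0 + 0 − 403 + 452 = +¥49 billion.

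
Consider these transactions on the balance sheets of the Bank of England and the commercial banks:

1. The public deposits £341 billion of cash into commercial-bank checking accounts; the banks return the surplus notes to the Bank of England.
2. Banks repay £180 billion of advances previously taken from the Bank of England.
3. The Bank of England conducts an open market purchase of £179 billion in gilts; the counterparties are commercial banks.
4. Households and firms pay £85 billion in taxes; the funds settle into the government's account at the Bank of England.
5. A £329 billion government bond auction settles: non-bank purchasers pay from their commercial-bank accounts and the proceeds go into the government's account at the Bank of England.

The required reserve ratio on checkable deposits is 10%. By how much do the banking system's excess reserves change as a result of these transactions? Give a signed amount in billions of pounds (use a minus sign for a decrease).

-£66.7 billion

Currency deposit £341 billion: reserves +£341B, deposits +£341B.
Discount-window repayment £180 billion: reserves −£180B, deposits 0.
OMO purchase (from banks) £179 billion: reserves +£179B, deposits 0.
Government account inflow £85 billion: reserves −£85B, deposits −£85B.
Government account inflow £329 billion: reserves −£329B, deposits −£329B.
Totals: Δreserves = −£74B, Δdeposits = −£73B.
Δrequired reserves = 10% × −£73B = −£7.3B.
Δexcess reserves = Δreserves − Δrequired = −£74B − (−£7.3B) = -£66.7 billion.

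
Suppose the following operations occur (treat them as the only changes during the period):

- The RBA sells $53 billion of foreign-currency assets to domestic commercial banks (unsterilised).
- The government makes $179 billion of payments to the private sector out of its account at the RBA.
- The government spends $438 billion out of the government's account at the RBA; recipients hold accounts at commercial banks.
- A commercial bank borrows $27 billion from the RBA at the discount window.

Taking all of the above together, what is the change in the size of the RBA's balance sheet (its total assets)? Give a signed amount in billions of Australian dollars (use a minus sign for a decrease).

-$26 billion

RBA balance sheet:
  Assets:      Loans to banks +$27B, Foreign assets −$53B
  Liabilities: Bank reserves +$591B, Government deposits −$617B
Change in total RBA assets = -$26 billion.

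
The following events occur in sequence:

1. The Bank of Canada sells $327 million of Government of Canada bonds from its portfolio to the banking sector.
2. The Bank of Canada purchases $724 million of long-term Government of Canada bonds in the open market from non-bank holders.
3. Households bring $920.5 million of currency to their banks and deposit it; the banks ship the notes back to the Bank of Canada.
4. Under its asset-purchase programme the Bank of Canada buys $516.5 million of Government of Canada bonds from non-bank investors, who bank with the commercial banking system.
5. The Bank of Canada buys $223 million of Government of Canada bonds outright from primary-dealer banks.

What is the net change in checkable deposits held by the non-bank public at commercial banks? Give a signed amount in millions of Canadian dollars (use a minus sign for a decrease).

Bank of Canada balance sheet:
  Assets:      Securities +$1136.5M
  Liabilities: Bank reserves +$2057M, Currency in circulation −$920.5M
Commercial banking system:
  Assets:      Reserves at CB +$2057M, Securities +$104M
  Liabilities: Checkable deposits +$2161M
So the change in checkable deposits held by the non-bank public at commercial banks is +$2161 million.

+$2161 million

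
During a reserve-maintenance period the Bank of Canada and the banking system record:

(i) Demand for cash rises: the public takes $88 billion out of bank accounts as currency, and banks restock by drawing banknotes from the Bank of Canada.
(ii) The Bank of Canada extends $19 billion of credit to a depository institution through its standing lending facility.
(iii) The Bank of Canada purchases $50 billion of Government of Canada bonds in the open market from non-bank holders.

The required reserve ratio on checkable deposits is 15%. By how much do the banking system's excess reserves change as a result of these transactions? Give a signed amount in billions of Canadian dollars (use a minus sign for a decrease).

Currency withdrawal $88 billion: reserves −$88B, deposits −$88B.
Discount-window loan $19 billion: reserves +$19B, deposits 0.
Asset purchase (from non-banks) $50 billion: reserves +$50B, deposits +$50B.
Totals: Δreserves = −$19B, Δdeposits = −$38B.
Δrequired reserves = 15% × −$38B = −$5.7B.
Δexcess reserves = Δreserves − Δrequired = −$19B − (−$5.7B) = -$13.3 billion.

-$13.3 billion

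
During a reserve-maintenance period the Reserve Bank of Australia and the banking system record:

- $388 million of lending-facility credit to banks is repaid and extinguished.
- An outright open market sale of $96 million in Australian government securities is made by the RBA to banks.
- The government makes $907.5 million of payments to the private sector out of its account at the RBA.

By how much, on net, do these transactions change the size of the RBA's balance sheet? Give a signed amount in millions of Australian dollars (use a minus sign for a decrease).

-$484 million

RBA balance sheet:
  Assets:      Securities −$96M, Loans to banks −$388M
  Liabilities: Bank reserves +$423.5M, Government deposits −$907.5M
Change in total RBA assets = -$484 million.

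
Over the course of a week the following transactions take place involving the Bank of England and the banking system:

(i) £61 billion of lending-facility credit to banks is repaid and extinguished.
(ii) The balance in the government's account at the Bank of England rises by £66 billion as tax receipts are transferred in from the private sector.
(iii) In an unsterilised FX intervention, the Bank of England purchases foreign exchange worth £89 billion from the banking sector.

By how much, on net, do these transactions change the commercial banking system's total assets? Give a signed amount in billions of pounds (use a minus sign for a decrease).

Discount-window repayment £61 billion: bank balance sheets shrink → −£61B.
Government account inflow £66 billion: bank balance sheets shrink → −£66B.
FX purchase £89 billion: just an asset swap on bank balance sheets → 0.
Net: −61 − 66 + 0 = -£127 billion.

-£127 billion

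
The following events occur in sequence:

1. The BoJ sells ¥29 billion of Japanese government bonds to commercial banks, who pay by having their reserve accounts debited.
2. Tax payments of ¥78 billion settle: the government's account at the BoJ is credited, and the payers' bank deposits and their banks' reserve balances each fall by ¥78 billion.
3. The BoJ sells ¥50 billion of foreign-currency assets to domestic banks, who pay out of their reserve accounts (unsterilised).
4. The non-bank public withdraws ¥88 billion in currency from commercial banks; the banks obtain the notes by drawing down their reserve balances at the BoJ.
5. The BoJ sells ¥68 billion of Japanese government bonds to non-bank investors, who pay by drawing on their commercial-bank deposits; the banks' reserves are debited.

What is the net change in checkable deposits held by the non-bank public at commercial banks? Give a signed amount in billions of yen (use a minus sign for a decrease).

OMO sale (to banks) ¥29 billion: the counterparty is a bank, so public deposits are unchanged → 0.
Government account inflow ¥78 billion: non-bank counterparties' bank balances fall → −¥78B.
FX sale ¥50 billion: the counterparty is a bank, so public deposits are unchanged → 0.
Currency withdrawal ¥88 billion: non-bank counterparties' bank balances fall → −¥88B.
Asset sale (to non-banks) ¥68 billion: non-bank counterparties' bank balances fall → −¥68B.
Net: 0 − 78 + 0 − 88 − 68 = -¥234 billion.

-¥234 billion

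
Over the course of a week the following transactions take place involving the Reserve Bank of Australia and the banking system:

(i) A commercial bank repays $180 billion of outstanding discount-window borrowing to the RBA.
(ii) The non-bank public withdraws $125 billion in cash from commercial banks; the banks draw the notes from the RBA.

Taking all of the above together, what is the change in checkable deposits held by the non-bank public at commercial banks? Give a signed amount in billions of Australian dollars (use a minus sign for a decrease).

-$125 billion

Discount-window repayment $180 billion: the counterparty is a bank, so public deposits are unchanged → 0.
Currency withdrawal $125 billion: non-bank counterparties' bank balances fall → −$125B.
Net: 0 − 125 = -$125 billion.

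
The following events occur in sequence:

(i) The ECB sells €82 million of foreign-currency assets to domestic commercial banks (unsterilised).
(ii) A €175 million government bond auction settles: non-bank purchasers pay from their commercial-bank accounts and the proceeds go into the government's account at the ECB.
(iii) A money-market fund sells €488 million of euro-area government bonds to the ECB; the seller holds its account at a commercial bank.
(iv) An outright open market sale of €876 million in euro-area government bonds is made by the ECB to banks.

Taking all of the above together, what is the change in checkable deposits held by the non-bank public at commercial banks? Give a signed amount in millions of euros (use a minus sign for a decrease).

FX sale €82 million: the counterparty is a bank, so public deposits are unchanged → 0.
Government account inflow €175 million: non-bank counterparties' bank balances fall → −€175M.
Asset purchase (from non-banks) €488 million: non-bank counterparties' bank balances rise → +€488M.
OMO sale (to banks) €876 million: the counterparty is a bank, so public deposits are unchanged → 0.
Net: 0 − 175 + 488 + 0 = +€313 million.

+€313 million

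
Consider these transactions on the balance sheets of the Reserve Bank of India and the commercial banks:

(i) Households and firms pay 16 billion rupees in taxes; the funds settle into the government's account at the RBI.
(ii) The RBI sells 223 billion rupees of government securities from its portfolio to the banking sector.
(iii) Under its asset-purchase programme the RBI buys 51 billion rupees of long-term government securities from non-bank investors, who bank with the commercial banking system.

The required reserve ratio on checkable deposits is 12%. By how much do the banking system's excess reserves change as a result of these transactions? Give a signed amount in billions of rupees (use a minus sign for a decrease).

Government account inflow 16 billion rupees: reserves −16B, deposits −16B.
OMO sale (to banks) 223 billion rupees: reserves −223B, deposits 0.
Asset purchase (from non-banks) 51 billion rupees: reserves +51B, deposits +51B.
Totals: Δreserves = −188B, Δdeposits = +35B.
Δrequired reserves = 12% × +35B = +4.2B.
Δexcess reserves = Δreserves − Δrequired = −188B − (+4.2B) = -192.2 billion.

-192.2 billion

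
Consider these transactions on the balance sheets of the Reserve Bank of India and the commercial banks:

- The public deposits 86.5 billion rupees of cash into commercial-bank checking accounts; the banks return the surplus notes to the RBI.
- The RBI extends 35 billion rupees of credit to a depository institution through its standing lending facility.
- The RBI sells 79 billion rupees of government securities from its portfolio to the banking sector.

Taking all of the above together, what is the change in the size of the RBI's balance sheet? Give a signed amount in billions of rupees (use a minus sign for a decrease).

Currency deposit 86.5 billion rupees: only the composition of liabilities changes → 0.
Discount-window loan 35 billion rupees: an RBI asset is acquired → +35B.
OMO sale (to banks) 79 billion rupees: an RBI asset is shed → −79B.
Net: 0 + 35 − 79 = -44 billion.

-44 billion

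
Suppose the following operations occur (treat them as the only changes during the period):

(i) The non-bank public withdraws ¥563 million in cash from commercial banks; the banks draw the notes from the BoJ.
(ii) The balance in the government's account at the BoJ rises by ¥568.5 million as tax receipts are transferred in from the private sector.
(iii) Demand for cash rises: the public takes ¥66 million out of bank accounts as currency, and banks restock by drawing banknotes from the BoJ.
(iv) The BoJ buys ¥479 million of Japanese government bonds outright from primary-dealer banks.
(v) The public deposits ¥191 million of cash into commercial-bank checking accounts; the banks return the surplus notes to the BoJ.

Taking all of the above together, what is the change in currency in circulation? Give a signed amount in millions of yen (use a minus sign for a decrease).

Currency withdrawal ¥563 million: notes leave the central bank → +¥563M.
Government account inflow ¥568.5 million: no currency enters or leaves circulation → 0.
Currency withdrawal ¥66 million: notes leave the central bank → +¥66M.
OMO purchase (from banks) ¥479 million: no currency enters or leaves circulation → 0.
Currency deposit ¥191 million: notes return to the central bank → −¥191M.
Net: 563 + 0 + 66 + 0 − 191 = +¥438 million.

+¥438 million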